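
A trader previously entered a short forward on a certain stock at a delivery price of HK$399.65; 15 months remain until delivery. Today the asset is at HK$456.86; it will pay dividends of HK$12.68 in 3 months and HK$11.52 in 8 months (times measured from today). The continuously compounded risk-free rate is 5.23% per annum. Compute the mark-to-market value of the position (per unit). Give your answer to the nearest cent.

PV(remaining dividends) I = 12.68·e^(−0.0523·3/12) + 11.52·e^(−0.0523·8/12) = 23.6405
Current forward F = (S − I)·e^(rT) = (456.86 − 23.6405)·e^(0.0523·15/12) = 433.2195 × 1.067559 = 462.4874
Value (long) = (F − K)·e^(−rT) = (462.4874 − 399.65) × 0.936716 = 58.8608
Short position value = −(long value) = -HK$58.86

-HK$58.86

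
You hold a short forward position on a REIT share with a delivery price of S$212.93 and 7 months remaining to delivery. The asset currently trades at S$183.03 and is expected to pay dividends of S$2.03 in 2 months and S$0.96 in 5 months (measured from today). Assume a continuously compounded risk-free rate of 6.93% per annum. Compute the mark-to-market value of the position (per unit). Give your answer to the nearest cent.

PV(remaining dividends) I = 2.03·e^(−0.0693·2/12) + 0.96·e^(−0.0693·5/12) = 2.9394
Current forward F = (S − I)·e^(rT) = (183.03 − 2.9394)·e^(0.0693·7/12) = 180.0906 × 1.041253 = 187.5199
Value (long) = (F − K)·e^(−rT) = (187.5199 − 212.93) × 0.960381 = -24.4034
Short position value = −(long value) = S$24.40

S$24.40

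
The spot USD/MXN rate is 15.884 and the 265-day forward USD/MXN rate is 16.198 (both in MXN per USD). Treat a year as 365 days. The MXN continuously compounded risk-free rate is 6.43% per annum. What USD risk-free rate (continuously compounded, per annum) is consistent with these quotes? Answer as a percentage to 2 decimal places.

3.73%

F = S·e^((r_MXN − r_USD)T) ⇒ r_USD = r_MXN − ln(F/S)/T
ln(16.198/15.884) = 0.019575; /(265/365) = 0.026962
r_USD = 0.0643 − 0.026962 = 0.037338
r_USD = 3.73%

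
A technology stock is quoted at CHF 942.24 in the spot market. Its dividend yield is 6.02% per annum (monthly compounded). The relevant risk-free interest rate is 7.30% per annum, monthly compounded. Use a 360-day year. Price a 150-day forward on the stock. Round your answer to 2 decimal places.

CHF 947.25

F = S · (1+r/12)^(12T) / (1+q/12)^(12T)
= 942.24 × 1.030789 / 1.025336 = 942.24 × 1.005318
F = CHF 947.25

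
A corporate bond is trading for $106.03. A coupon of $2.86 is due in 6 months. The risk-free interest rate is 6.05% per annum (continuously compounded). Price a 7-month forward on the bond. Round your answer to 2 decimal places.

$106.96

PV(coupons) I = 2.86·e^(−0.0605·6/12)
I = 2.7748
F = (S − I)·e^(rT) = (106.03 − 2.7748) · e^(0.0605·7/12)
= 103.2552 · e^0.035292 = 103.2552 × 1.035922 = $106.96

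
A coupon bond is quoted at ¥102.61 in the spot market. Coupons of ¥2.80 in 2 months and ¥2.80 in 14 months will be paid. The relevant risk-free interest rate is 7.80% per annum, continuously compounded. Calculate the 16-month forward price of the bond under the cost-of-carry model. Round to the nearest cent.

PV(coupons) I = 2.80·e^(−0.0780·2/12) + 2.80·e^(−0.0780·14/12)
I = 2.7638 + 2.5564 = 5.3202
F = (S − I)·e^(rT) = (102.61 − 5.3202) · e^(0.0780·16/12)
= 97.2898 · e^0.104000 = 97.2898 × 1.109600 = ¥107.95

¥107.95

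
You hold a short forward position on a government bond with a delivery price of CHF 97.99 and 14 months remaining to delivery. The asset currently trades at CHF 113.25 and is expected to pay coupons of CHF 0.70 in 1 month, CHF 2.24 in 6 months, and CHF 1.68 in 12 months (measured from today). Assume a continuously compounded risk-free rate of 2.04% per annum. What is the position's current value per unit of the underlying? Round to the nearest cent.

PV(remaining coupons) I = 0.70·e^(−0.0204·1/12) + 2.24·e^(−0.0204·6/12) + 1.68·e^(−0.0204·12/12) = 4.5622
Current forward F = (S − I)·e^(rT) = (113.25 − 4.5622)·e^(0.0204·14/12) = 108.6878 × 1.024085 = 111.3055
Value (long) = (F − K)·e^(−rT) = (111.3055 − 97.99) × 0.976481 = 13.0023
Short position value = −(long value) = -CHF 13.00

-CHF 13.00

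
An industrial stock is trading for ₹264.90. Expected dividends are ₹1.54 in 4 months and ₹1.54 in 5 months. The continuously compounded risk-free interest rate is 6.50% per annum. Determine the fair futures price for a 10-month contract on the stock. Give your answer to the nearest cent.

PV(dividends) I = 1.54·e^(−0.0650·4/12) + 1.54·e^(−0.0650·5/12)
I = 1.5070 + 1.4989 = 3.0059
F = (S − I)·e^(rT) = (264.90 − 3.0059) · e^(0.0650·10/12)
= 261.8941 · e^0.054167 = 261.8941 × 1.055661 = ₹276.47

₹276.47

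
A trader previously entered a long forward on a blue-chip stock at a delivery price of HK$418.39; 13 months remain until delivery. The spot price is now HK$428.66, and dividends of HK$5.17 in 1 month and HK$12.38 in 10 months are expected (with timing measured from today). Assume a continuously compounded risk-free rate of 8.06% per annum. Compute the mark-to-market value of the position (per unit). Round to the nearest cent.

HK$28.54

PV(remaining dividends) I = 5.17·e^(−0.0806·1/12) + 12.38·e^(−0.0806·10/12) = 16.7112
Current forward F = (S − I)·e^(rT) = (428.66 − 16.7112)·e^(0.0806·13/12) = 411.9488 × 1.091242 = 449.5358
Value (long) = (F − K)·e^(−rT) = (449.5358 − 418.39) × 0.916387 = 28.5416
Value = HK$28.54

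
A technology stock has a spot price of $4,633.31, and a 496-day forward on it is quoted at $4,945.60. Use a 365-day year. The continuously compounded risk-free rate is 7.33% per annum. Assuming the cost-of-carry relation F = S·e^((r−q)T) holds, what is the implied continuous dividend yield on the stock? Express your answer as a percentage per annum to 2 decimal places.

From F = S·e^((r−q)T): (r − q) = ln(F/S)/T
ln(4945.60/4633.31) = ln(1.067401) = 0.065227
(r − q) = 0.065227 / (496/365) = 0.048000
q = r − ln(F/S)/T = 0.0733 − 0.048000 = 0.025300
q = 2.53%

2.53%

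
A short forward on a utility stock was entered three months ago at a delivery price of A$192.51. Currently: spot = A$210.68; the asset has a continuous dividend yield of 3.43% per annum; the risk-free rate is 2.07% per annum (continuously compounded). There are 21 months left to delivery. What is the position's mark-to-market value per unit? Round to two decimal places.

Current fair forward for the remaining 21 months: F = S·e^((r − q)·T), (r − q) = 0.0207 − 0.0343 = -0.0136
F = 210.68 · e^(-0.0136 × 21/12) = 210.68 × 0.976481 = 205.7250
Value of long forward = (F − K)·e^(−rT) = (205.7250 − 192.51) · e^(−0.0207·21/12)
= 13.2150 × 0.964423 = 12.74
Short position value = −(long value) = -A$12.74

-A$12.74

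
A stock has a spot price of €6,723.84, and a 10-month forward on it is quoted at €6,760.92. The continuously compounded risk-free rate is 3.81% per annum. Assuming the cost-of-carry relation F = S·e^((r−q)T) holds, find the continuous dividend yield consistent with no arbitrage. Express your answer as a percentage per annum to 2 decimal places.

3.15%

From F = S·e^((r−q)T): (r − q) = ln(F/S)/T
ln(6760.92/6723.84) = ln(1.005515) = 0.005500
(r − q) = 0.005500 / (10/12) = 0.006600
q = r − ln(F/S)/T = 0.0381 − 0.006600 = 0.031500
q = 3.15%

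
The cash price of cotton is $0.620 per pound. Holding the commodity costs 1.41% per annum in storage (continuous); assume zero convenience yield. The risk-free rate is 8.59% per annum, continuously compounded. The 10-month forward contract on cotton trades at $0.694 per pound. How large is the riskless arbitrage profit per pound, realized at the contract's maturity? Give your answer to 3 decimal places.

Fair forward: F* = S·e^(carry·T), with carry = (r + u) = 0.0859 + 0.0141 = 0.1000
F* = 0.620 · e^(0.1000 × 10/12) = 0.620 · e^0.083333 = 0.620 × 1.086904 = $0.6739
Market $0.694 > fair $0.6739: forward overpriced → cash-and-carry (buy spot, short the forward).
At maturity, profit = |F_mkt − F*| = |0.694 − 0.6739| = $0.020 per pound

$0.020 per pound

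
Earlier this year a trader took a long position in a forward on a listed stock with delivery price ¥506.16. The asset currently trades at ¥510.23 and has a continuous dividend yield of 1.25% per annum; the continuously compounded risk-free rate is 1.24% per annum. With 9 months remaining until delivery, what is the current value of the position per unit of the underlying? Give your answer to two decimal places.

Current fair forward for the remaining 9 months: F = S·e^((r − q)·T), (r − q) = 0.0124 − 0.0125 = -0.0001
F = 510.23 · e^(-0.0001 × 9/12) = 510.23 × 0.999925 = 510.1917
Value of long forward = (F − K)·e^(−rT) = (510.1917 − 506.16) · e^(−0.0124·9/12)
= 4.0317 × 0.990743 = 3.99

¥3.99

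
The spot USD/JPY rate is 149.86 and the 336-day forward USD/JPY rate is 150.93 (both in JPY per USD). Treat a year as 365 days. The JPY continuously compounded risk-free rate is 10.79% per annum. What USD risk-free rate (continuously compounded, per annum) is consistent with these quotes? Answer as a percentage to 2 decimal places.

10.02%

F = S·e^((r_JPY − r_USD)T) ⇒ r_USD = r_JPY − ln(F/S)/T
ln(150.93/149.86) = 0.007115; /(336/365) = 0.007729
r_USD = 0.1079 − 0.007729 = 0.100171
r_USD = 10.02%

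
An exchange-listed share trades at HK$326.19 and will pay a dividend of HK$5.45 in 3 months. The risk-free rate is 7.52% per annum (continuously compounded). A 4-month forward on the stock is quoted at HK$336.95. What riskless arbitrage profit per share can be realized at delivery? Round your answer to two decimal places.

HK$7.96 per share

PV(dividends) I = 5.45·e^(−0.0752·3/12) = 5.3485
Fair forward F* = (S − I)·e^(rT) = (326.19 − 5.3485)·e^0.025067 = 320.8415 × 1.025384 = 328.9857
Market HK$336.95 > fair 328.9857: forward overpriced → cash-and-carry (borrow at r, buy the stock and collect the dividends, short the forward).
Profit at T = |F_mkt − F*| = |336.95 − 328.9857| = HK$7.96 per share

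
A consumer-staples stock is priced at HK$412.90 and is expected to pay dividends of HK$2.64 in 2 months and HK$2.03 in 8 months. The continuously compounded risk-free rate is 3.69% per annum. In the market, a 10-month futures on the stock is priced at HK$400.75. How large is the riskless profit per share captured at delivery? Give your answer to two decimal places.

HK$20.30 per share

PV(dividends) I = 2.64·e^(−0.0369·2/12) + 2.03·e^(−0.0369·8/12) = 4.6045
Fair futures F* = (S − I)·e^(rT) = (412.90 − 4.6045)·e^0.030750 = 408.2955 × 1.031228 = 421.0458
Market HK$400.75 < fair 421.0458: forward underpriced → reverse cash-and-carry (short the stock, invest proceeds at r, pay the dividends, go long the forward).
Profit at T = |F_mkt − F*| = |400.75 − 421.0458| = HK$20.30 per share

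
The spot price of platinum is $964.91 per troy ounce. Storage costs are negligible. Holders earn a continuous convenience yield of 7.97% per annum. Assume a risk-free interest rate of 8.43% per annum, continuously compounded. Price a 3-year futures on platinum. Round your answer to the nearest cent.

$978.32 per troy ounce

Net carry = r + u − y = 0.0843 + 0.0000 − 0.0797 = 0.0046
F = S·e^((r+u−y)T) = 964.91 · e^(0.0046 × 3) = 964.91 · e^0.013800
= 964.91 × 1.013896 = $978.32 per troy ounce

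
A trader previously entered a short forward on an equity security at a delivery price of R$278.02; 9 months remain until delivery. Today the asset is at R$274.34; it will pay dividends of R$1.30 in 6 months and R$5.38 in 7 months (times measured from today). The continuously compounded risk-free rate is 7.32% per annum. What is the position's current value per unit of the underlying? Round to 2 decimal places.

-R$4.76

PV(remaining dividends) I = 1.30·e^(−0.0732·6/12) + 5.38·e^(−0.0732·7/12) = 6.4084
Current forward F = (S − I)·e^(rT) = (274.34 − 6.4084)·e^(0.0732·9/12) = 267.9316 × 1.056435 = 283.0523
Value (long) = (F − K)·e^(−rT) = (283.0523 − 278.02) × 0.946580 = 4.7635
Short position value = −(long value) = -R$4.76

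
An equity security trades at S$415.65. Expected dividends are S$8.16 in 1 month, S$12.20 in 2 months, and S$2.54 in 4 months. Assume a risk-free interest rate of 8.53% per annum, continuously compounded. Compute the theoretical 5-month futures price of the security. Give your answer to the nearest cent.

PV(dividends) I = 8.16·e^(−0.0853·1/12) + 12.20·e^(−0.0853·2/12) + 2.54·e^(−0.0853·4/12)
I = 8.1022 + 12.0278 + 2.4688 = 22.5988
F = (S − I)·e^(rT) = (415.65 − 22.5988) · e^(0.0853·5/12)
= 393.0512 · e^0.035542 = 393.0512 × 1.036181 = S$407.27

S$407.27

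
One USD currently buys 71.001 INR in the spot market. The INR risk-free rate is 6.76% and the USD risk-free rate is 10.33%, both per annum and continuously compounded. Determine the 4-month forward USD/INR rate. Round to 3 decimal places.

F = S·e^((r_INR − r_USD)T) = 71.001 · e^((0.0676 − 0.1033) × 4/12)
= 71.001 · e^-0.011900 = 71.001 × 0.988171
F = 70.161 INR per USD

70.161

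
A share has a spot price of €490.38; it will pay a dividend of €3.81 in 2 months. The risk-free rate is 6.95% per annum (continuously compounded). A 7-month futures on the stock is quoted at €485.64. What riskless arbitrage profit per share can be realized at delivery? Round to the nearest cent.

PV(dividends) I = 3.81·e^(−0.0695·2/12) = 3.7661
Fair futures F* = (S − I)·e^(rT) = (490.38 − 3.7661)·e^0.040542 = 486.6139 × 1.041375 = 506.7476
Market €485.64 < fair 506.7476: forward underpriced → reverse cash-and-carry (short the stock, invest proceeds at r, pay the dividends, go long the forward).
Profit at T = |F_mkt − F*| = |485.64 − 506.7476| = €21.11 per share

€21.11 per share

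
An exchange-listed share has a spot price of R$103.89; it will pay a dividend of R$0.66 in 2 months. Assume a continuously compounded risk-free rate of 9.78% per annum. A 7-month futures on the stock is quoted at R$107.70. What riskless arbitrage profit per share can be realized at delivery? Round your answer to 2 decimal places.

R$1.60 per share

PV(dividends) I = 0.66·e^(−0.0978·2/12) = 0.6493
Fair futures F* = (S − I)·e^(rT) = (103.89 − 0.6493)·e^0.057050 = 103.2407 × 1.058709 = 109.3019
Market R$107.70 < fair 109.3019: forward underpriced → reverse cash-and-carry (short the stock, invest proceeds at r, pay the dividends, go long the forward).
Profit at T = |F_mkt − F*| = |107.70 − 109.3019| = R$1.60 per share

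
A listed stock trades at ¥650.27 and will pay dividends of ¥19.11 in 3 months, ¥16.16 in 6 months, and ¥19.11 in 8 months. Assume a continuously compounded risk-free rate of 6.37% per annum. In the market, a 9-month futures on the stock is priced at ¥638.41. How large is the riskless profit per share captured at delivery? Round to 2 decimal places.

PV(dividends) I = 19.11·e^(−0.0637·3/12) + 16.16·e^(−0.0637·6/12) + 19.11·e^(−0.0637·8/12) = 52.7770
Fair futures F* = (S − I)·e^(rT) = (650.27 − 52.7770)·e^0.047775 = 597.4930 × 1.048935 = 626.7313
Market ¥638.41 > fair 626.7313: forward overpriced → cash-and-carry (borrow at r, buy the stock and collect the dividends, short the forward).
Profit at T = |F_mkt − F*| = |638.41 − 626.7313| = ¥11.68 per share

¥11.68 per share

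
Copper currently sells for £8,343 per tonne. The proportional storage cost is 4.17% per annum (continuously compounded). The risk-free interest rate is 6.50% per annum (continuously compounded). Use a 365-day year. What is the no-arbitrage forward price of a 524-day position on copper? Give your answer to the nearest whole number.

Net carry = r + u − y = 0.0650 + 0.0417 − 0.0000 = 0.1067
F = S·e^((r+u−y)T) = 8343 · e^(0.1067 × 524/365) = 8343 · e^0.153180
= 8343 × 1.165535 = £9,724 per tonne

£9,724 per tonne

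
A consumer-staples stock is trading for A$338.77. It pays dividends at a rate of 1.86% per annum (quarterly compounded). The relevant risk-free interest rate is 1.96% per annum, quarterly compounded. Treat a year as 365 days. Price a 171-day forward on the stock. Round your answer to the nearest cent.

A$338.93

F = S · (1+r/4)^(4T) / (1+q/4)^(4T)
= 338.77 × 1.009202 / 1.008732 = 338.77 × 1.000466
F = A$338.93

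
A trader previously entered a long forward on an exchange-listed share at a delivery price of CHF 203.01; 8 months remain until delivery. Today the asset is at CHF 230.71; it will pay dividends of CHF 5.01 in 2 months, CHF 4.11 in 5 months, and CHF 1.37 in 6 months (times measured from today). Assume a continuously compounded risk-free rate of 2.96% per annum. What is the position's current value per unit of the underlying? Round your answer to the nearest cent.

CHF 21.27

PV(remaining dividends) I = 5.01·e^(−0.0296·2/12) + 4.11·e^(−0.0296·5/12) + 1.37·e^(−0.0296·6/12) = 10.3948
Current forward F = (S − I)·e^(rT) = (230.71 − 10.3948)·e^(0.0296·8/12) = 220.3152 × 1.019929 = 224.7059
Value (long) = (F − K)·e^(−rT) = (224.7059 − 203.01) × 0.980460 = 21.2720
Value = CHF 21.27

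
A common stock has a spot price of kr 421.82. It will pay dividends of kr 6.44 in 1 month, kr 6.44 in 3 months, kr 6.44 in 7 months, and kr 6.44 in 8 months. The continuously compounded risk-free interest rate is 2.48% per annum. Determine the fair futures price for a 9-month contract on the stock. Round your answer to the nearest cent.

PV(dividends) I = 6.44·e^(−0.0248·1/12) + 6.44·e^(−0.0248·3/12) + 6.44·e^(−0.0248·7/12) + 6.44·e^(−0.0248·8/12)
I = 6.4267 + 6.4002 + 6.3475 + 6.3344 = 25.5088
F = (S − I)·e^(rT) = (421.82 − 25.5088) · e^(0.0248·9/12)
= 396.3112 · e^0.018600 = 396.3112 × 1.018774 = kr 403.75

kr 403.75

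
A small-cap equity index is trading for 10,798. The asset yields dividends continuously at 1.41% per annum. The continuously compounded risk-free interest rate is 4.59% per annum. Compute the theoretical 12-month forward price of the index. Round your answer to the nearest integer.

F = S·e^((r − q)T) = 10798 · e^((0.0459 − 0.0141) × 12/12)
= 10798 · e^0.031800 = 10798 × 1.032311
F = 11,147

11,147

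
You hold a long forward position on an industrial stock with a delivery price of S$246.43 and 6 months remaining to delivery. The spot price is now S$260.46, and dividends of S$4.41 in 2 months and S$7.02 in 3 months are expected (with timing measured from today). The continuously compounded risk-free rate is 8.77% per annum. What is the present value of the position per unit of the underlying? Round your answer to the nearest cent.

S$13.39

PV(remaining dividends) I = 4.41·e^(−0.0877·2/12) + 7.02·e^(−0.0877·3/12) = 11.2138
Current forward F = (S − I)·e^(rT) = (260.46 − 11.2138)·e^(0.0877·6/12) = 249.2462 × 1.044826 = 260.4189
Value (long) = (F − K)·e^(−rT) = (260.4189 − 246.43) × 0.957098 = 13.3887
Value = S$13.39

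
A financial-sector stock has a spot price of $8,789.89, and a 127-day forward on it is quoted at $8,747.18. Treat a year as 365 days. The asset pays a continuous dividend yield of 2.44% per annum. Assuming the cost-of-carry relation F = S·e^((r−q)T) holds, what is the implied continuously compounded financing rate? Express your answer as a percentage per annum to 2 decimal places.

1.04%

From F = S·e^((r−q)T): (r − q) = ln(F/S)/T
ln(8747.18/8789.89) = ln(0.995141) = -0.004871
(r − q) = -0.004871 / (127/365) = -0.013999
r = ln(F/S)/T + q = -0.013999 + 0.0244 = 0.010401
r = 1.04%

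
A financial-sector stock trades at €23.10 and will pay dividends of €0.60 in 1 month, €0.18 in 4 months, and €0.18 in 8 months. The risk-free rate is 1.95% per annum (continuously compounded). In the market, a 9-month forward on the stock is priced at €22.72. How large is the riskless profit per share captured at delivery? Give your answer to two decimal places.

PV(dividends) I = 0.60·e^(−0.0195·1/12) + 0.18·e^(−0.0195·4/12) + 0.18·e^(−0.0195·8/12) = 0.9555
Fair forward F* = (S − I)·e^(rT) = (23.10 − 0.9555)·e^0.014625 = 22.1445 × 1.014732 = 22.4707
Market €22.72 > fair 22.4707: forward overpriced → cash-and-carry (borrow at r, buy the stock and collect the dividends, short the forward).
Profit at T = |F_mkt − F*| = |22.72 − 22.4707| = €0.25 per share

€0.25 per share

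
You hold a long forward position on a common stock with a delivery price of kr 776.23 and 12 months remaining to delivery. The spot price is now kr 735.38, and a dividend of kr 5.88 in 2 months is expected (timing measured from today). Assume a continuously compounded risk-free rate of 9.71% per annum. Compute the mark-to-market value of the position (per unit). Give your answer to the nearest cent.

kr 25.19

PV(remaining dividends) I = 5.88·e^(−0.0971·2/12) = 5.7856
Current forward F = (S − I)·e^(rT) = (735.38 − 5.7856)·e^(0.0971·12/12) = 729.5944 × 1.101971 = 803.9919
Value (long) = (F − K)·e^(−rT) = (803.9919 − 776.23) × 0.907465 = 25.1930
Value = kr 25.19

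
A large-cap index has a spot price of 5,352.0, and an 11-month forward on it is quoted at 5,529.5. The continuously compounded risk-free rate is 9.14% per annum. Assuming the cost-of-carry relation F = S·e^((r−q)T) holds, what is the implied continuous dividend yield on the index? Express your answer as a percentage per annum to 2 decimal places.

From F = S·e^((r−q)T): (r − q) = ln(F/S)/T
ln(5529.5/5352.0) = ln(1.033165) = 0.032627
(r − q) = 0.032627 / (11/12) = 0.035593
q = r − ln(F/S)/T = 0.0914 − 0.035593 = 0.055807
q = 5.58%

5.58%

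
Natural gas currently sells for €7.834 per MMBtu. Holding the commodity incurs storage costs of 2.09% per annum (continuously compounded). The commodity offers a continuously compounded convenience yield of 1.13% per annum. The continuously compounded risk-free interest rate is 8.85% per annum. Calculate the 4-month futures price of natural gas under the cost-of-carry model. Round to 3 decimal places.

€8.094 per MMBtu

Net carry = r + u − y = 0.0885 + 0.0209 − 0.0113 = 0.0981
F = S·e^((r+u−y)T) = 7.834 · e^(0.0981 × 4/12) = 7.834 · e^0.032700
= 7.834 × 1.033241 = €8.094 per MMBtu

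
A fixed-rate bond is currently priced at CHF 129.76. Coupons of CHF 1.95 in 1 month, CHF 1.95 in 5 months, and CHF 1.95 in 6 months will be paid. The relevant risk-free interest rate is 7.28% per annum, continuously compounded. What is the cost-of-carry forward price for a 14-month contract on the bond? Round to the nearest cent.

CHF 135.05

PV(coupons) I = 1.95·e^(−0.0728·1/12) + 1.95·e^(−0.0728·5/12) + 1.95·e^(−0.0728·6/12)
I = 1.9382 + 1.8917 + 1.8803 = 5.7102
F = (S − I)·e^(rT) = (129.76 − 5.7102) · e^(0.0728·14/12)
= 124.0498 · e^0.084933 = 124.0498 × 1.088644 = CHF 135.05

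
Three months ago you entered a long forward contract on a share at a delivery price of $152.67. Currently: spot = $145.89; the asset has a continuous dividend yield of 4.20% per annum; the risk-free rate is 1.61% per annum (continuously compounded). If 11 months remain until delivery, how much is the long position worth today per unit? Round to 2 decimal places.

Current fair forward for the remaining 11 months: F = S·e^((r − q)·T), (r − q) = 0.0161 − 0.0420 = -0.0259
F = 145.89 · e^(-0.0259 × 11/12) = 145.89 × 0.976538 = 142.4671
Value of long forward = (F − K)·e^(−rT) = (142.4671 − 152.67) · e^(−0.0161·11/12)
= -10.2029 × 0.985350 = -10.05

-$10.05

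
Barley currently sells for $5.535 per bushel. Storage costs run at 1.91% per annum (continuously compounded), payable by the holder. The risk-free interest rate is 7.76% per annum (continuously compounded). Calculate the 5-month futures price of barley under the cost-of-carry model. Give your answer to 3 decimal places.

Net carry = r + u − y = 0.0776 + 0.0191 − 0.0000 = 0.0967
F = S·e^((r+u−y)T) = 5.535 · e^(0.0967 × 5/12) = 5.535 · e^0.040292
= 5.535 × 1.041115 = $5.763 per bushel

$5.763 per bushel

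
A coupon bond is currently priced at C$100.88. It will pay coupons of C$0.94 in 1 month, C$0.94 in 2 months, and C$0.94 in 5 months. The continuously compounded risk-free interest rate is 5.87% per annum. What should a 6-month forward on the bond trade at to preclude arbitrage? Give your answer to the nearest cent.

C$101.02

PV(coupons) I = 0.94·e^(−0.0587·1/12) + 0.94·e^(−0.0587·2/12) + 0.94·e^(−0.0587·5/12)
I = 0.9354 + 0.9308 + 0.9173 = 2.7835
F = (S − I)·e^(rT) = (100.88 − 2.7835) · e^(0.0587·6/12)
= 98.0965 · e^0.029350 = 98.0965 × 1.029785 = C$101.02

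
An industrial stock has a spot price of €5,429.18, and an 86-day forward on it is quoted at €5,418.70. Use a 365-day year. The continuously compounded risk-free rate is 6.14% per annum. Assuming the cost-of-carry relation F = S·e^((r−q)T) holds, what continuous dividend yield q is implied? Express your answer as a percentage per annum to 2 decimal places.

From F = S·e^((r−q)T): (r − q) = ln(F/S)/T
ln(5418.70/5429.18) = ln(0.998070) = -0.001932
(r − q) = -0.001932 / (86/365) = -0.008200
q = r − ln(F/S)/T = 0.0614 + 0.008200 = 0.069600
q = 6.96%

6.96%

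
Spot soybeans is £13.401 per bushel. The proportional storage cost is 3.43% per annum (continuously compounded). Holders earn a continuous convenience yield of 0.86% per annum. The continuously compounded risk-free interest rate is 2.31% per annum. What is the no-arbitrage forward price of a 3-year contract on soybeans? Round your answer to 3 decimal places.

£15.514 per bushel

Net carry = r + u − y = 0.0231 + 0.0343 − 0.0086 = 0.0488
F = S·e^((r+u−y)T) = 13.401 · e^(0.0488 × 3) = 13.401 · e^0.146400
= 13.401 × 1.157659 = £15.514 per bushel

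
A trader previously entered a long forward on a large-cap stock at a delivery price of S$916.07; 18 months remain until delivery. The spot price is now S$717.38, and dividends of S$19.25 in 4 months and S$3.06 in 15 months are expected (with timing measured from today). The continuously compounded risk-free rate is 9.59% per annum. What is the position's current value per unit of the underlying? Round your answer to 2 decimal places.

PV(remaining dividends) I = 19.25·e^(−0.0959·4/12) + 3.06·e^(−0.0959·15/12) = 21.3587
Current forward F = (S − I)·e^(rT) = (717.38 − 21.3587)·e^(0.0959·18/12) = 696.0213 × 1.154711 = 803.7035
Value (long) = (F − K)·e^(−rT) = (803.7035 − 916.07) × 0.866018 = -97.3114
Value = -S$97.31

-S$97.31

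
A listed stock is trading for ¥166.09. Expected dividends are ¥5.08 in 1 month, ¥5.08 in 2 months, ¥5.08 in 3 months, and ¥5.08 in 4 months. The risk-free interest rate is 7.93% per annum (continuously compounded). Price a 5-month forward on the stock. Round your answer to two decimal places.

PV(dividends) I = 5.08·e^(−0.0793·1/12) + 5.08·e^(−0.0793·2/12) + 5.08·e^(−0.0793·3/12) + 5.08·e^(−0.0793·4/12)
I = 5.0465 + 5.0133 + 4.9803 + 4.9475 = 19.9876
F = (S − I)·e^(rT) = (166.09 − 19.9876) · e^(0.0793·5/12)
= 146.1024 · e^0.033042 = 146.1024 × 1.033594 = ¥151.01

¥151.01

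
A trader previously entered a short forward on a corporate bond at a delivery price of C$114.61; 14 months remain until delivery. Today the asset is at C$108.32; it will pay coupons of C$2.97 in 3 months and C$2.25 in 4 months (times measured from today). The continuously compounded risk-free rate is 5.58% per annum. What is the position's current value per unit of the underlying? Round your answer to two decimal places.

C$4.20

PV(remaining coupons) I = 2.97·e^(−0.0558·3/12) + 2.25·e^(−0.0558·4/12) = 5.1374
Current forward F = (S − I)·e^(rT) = (108.32 − 5.1374)·e^(0.0558·14/12) = 103.1826 × 1.067266 = 110.1233
Value (long) = (F − K)·e^(−rT) = (110.1233 − 114.61) × 0.936974 = -4.2039
Short position value = −(long value) = C$4.20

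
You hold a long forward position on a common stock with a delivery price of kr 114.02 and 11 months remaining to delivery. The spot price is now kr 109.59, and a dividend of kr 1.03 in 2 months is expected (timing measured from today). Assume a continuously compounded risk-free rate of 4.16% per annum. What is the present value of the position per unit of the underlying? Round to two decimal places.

PV(remaining dividends) I = 1.03·e^(−0.0416·2/12) = 1.0229
Current forward F = (S − I)·e^(rT) = (109.59 − 1.0229)·e^(0.0416·11/12) = 108.5671 × 1.038870 = 112.7871
Value (long) = (F − K)·e^(−rT) = (112.7871 − 114.02) × 0.962585 = -1.1868
Value = -kr 1.19

-kr 1.19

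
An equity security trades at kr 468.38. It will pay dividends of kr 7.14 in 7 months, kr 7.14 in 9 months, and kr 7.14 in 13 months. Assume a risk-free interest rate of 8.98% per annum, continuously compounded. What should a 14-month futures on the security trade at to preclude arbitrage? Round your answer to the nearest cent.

PV(dividends) I = 7.14·e^(−0.0898·7/12) + 7.14·e^(−0.0898·9/12) + 7.14·e^(−0.0898·13/12)
I = 6.7756 + 6.6750 + 6.4781 = 19.9287
F = (S − I)·e^(rT) = (468.38 − 19.9287) · e^(0.0898·14/12)
= 448.4513 · e^0.104767 = 448.4513 × 1.110452 = kr 497.98

kr 497.98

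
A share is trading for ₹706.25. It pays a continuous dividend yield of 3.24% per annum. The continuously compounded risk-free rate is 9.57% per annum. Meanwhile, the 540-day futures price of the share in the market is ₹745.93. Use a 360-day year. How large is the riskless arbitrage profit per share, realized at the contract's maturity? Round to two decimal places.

Fair futures: F* = S·e^(carry·T), with carry = (r − q) = 0.0957 − 0.0324 = 0.0633
F* = 706.25 · e^(0.0633 × 540/360) = 706.25 · e^0.094950 = 706.25 × 1.099604 = ₹776.5953
Market ₹745.93 < fair ₹776.5953: forward underpriced → reverse cash-and-carry (short spot, go long the forward).
At maturity, profit = |F_mkt − F*| = |745.93 − 776.5953| = ₹30.67 per share

₹30.67 per share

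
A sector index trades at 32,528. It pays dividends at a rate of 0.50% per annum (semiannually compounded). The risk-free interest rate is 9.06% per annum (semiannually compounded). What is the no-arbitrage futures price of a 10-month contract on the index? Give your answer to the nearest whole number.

34,875

F = S · (1+r/2)^(2T) / (1+q/2)^(2T)
= 32528 × 1.076634 / 1.004170 = 32528 × 1.072163
F = 34,875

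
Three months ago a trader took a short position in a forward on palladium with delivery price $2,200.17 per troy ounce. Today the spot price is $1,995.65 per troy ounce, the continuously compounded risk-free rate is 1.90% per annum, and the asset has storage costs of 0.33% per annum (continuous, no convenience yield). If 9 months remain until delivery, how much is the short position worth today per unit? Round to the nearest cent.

$168.44 per troy ounce

Current fair forward for the remaining 9 months: F = S·e^((r + u)·T), (r + u) = 0.0190 + 0.0033 = 0.0223
F = 1995.65 · e^(0.0223 × 9/12) = 1995.65 × 1.01686565 = 2029.3079
Value of long forward = (F − K)·e^(−rT) = (2029.3079 − 2200.17) · e^(−0.0190·9/12)
= -170.8621 × 0.98585105 = -168.44
Short position value = −(long value) = $168.44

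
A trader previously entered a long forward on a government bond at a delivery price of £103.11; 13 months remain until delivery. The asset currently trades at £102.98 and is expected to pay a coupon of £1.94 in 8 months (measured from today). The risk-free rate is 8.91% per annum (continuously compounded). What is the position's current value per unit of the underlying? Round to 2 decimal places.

£7.53

PV(remaining coupons) I = 1.94·e^(−0.0891·8/12) = 1.8281
Current forward F = (S − I)·e^(rT) = (102.98 − 1.8281)·e^(0.0891·13/12) = 101.1519 × 1.101337 = 111.4023
Value (long) = (F − K)·e^(−rT) = (111.4023 − 103.11) × 0.907987 = 7.5293
Value = £7.53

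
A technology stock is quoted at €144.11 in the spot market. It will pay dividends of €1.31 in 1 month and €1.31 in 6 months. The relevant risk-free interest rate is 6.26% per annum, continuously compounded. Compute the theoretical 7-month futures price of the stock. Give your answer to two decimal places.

€146.80

PV(dividends) I = 1.31·e^(−0.0626·1/12) + 1.31·e^(−0.0626·6/12)
I = 1.3032 + 1.2696 = 2.5728
F = (S − I)·e^(rT) = (144.11 − 2.5728) · e^(0.0626·7/12)
= 141.5372 · e^0.036517 = 141.5372 × 1.037192 = €146.80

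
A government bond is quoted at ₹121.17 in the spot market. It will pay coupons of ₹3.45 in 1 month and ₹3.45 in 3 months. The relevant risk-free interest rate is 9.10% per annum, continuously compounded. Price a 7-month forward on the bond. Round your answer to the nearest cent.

PV(coupons) I = 3.45·e^(−0.0910·1/12) + 3.45·e^(−0.0910·3/12)
I = 3.4239 + 3.3724 = 6.7963
F = (S − I)·e^(rT) = (121.17 − 6.7963) · e^(0.0910·7/12)
= 114.3737 · e^0.053083 = 114.3737 × 1.054517 = ₹120.61

₹120.61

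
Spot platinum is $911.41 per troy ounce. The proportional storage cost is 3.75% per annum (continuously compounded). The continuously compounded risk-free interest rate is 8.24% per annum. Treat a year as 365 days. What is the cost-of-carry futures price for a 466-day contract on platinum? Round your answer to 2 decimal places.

Net carry = r + u − y = 0.0824 + 0.0375 − 0.0000 = 0.1199
F = S·e^((r+u−y)T) = 911.41 · e^(0.1199 × 466/365) = 911.41 · e^0.153078
= 911.41 × 1.165416 = $1,062.17 per troy ounce

$1,062.17 per troy ounce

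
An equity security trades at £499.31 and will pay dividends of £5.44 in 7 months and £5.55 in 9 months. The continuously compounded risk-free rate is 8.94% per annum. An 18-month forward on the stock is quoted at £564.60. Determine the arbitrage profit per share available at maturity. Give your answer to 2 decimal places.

£5.47 per share

PV(dividends) I = 5.44·e^(−0.0894·7/12) + 5.55·e^(−0.0894·9/12) = 10.3536
Fair forward F* = (S − I)·e^(rT) = (499.31 − 10.3536)·e^0.134100 = 488.9564 × 1.143507 = 559.1251
Market £564.60 > fair 559.1251: forward overpriced → cash-and-carry (borrow at r, buy the stock and collect the dividends, short the forward).
Profit at T = |F_mkt − F*| = |564.60 − 559.1251| = £5.47 per share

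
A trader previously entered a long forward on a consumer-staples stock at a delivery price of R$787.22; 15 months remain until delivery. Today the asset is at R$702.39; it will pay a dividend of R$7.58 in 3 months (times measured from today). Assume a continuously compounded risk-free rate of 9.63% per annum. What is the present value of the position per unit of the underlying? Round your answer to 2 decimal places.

PV(remaining dividends) I = 7.58·e^(−0.0963·3/12) = 7.3997
Current forward F = (S − I)·e^(rT) = (702.39 − 7.3997)·e^(0.0963·15/12) = 694.9903 × 1.127920 = 783.8935
Value (long) = (F − K)·e^(−rT) = (783.8935 − 787.22) × 0.886588 = -2.9492
Value = -R$2.95

-R$2.95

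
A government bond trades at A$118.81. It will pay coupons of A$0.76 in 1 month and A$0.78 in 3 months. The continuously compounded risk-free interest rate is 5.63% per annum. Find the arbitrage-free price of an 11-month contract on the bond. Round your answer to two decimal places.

PV(coupons) I = 0.76·e^(−0.0563·1/12) + 0.78·e^(−0.0563·3/12)
I = 0.7564 + 0.7691 = 1.5255
F = (S − I)·e^(rT) = (118.81 − 1.5255) · e^(0.0563·11/12)
= 117.2845 · e^0.051608 = 117.2845 × 1.052963 = A$123.50

A$123.50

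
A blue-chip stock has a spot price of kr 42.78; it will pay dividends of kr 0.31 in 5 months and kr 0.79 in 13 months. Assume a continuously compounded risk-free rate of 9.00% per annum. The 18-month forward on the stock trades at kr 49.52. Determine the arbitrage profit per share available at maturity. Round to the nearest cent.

PV(dividends) I = 0.31·e^(−0.0900·5/12) + 0.79·e^(−0.0900·13/12) = 1.0152
Fair forward F* = (S − I)·e^(rT) = (42.78 − 1.0152)·e^0.135000 = 41.7648 × 1.144537 = 47.8014
Market kr 49.52 > fair 47.8014: forward overpriced → cash-and-carry (borrow at r, buy the stock and collect the dividends, short the forward).
Profit at T = |F_mkt − F*| = |49.52 − 47.8014| = kr 1.72 per share

kr 1.72 per share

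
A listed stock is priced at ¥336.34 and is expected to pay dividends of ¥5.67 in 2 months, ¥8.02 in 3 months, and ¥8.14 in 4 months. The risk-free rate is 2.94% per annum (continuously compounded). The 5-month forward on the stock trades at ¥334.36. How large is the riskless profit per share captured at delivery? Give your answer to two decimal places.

PV(dividends) I = 5.67·e^(−0.0294·2/12) + 8.02·e^(−0.0294·3/12) + 8.14·e^(−0.0294·4/12) = 21.6642
Fair forward F* = (S − I)·e^(rT) = (336.34 − 21.6642)·e^0.012250 = 314.6758 × 1.012325 = 318.5542
Market ¥334.36 > fair 318.5542: forward overpriced → cash-and-carry (borrow at r, buy the stock and collect the dividends, short the forward).
Profit at T = |F_mkt − F*| = |334.36 − 318.5542| = ¥15.81 per share

¥15.81 per share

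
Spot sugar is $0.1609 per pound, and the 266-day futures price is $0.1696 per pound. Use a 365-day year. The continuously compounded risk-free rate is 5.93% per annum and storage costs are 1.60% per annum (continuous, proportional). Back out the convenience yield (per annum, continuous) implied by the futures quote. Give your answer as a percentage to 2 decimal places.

F = S·e^((r+u−y)T) ⇒ (r+u−y) = ln(F/S)/T
ln(0.1696/0.1609) = 0.052660; /T ⇒ 0.072259
y = r + u − ln(F/S)/T = 0.0593 + 0.0160 − 0.072259 = 0.003041
y = 0.30%

0.30%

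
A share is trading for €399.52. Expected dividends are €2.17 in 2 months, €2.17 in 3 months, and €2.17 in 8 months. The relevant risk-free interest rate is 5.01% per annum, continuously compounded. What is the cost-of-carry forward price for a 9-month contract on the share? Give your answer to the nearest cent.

PV(dividends) I = 2.17·e^(−0.0501·2/12) + 2.17·e^(−0.0501·3/12) + 2.17·e^(−0.0501·8/12)
I = 2.1520 + 2.1430 + 2.0987 = 6.3937
F = (S − I)·e^(rT) = (399.52 − 6.3937) · e^(0.0501·9/12)
= 393.1263 · e^0.037575 = 393.1263 × 1.038290 = €408.18

€408.18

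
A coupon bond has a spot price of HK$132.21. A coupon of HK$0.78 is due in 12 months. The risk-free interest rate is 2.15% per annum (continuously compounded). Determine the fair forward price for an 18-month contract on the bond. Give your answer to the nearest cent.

HK$135.75

PV(coupons) I = 0.78·e^(−0.0215·12/12)
I = 0.7634
F = (S − I)·e^(rT) = (132.21 − 0.7634) · e^(0.0215·18/12)
= 131.4466 · e^0.032250 = 131.4466 × 1.032776 = HK$135.75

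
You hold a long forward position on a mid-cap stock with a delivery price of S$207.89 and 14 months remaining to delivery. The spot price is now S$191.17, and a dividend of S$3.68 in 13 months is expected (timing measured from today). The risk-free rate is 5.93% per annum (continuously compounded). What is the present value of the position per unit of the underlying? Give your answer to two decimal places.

PV(remaining dividends) I = 3.68·e^(−0.0593·13/12) = 3.4510
Current forward F = (S − I)·e^(rT) = (191.17 − 3.4510)·e^(0.0593·14/12) = 187.7190 × 1.071633 = 201.1659
Value (long) = (F − K)·e^(−rT) = (201.1659 − 207.89) × 0.933156 = -6.2746
Value = -S$6.27

-S$6.27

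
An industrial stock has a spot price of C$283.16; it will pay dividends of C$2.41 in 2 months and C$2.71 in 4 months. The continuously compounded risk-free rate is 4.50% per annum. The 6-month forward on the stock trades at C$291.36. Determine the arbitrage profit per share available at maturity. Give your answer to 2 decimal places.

PV(dividends) I = 2.41·e^(−0.0450·2/12) + 2.71·e^(−0.0450·4/12) = 5.0616
Fair forward F* = (S − I)·e^(rT) = (283.16 − 5.0616)·e^0.022500 = 278.0984 × 1.022755 = 284.4265
Market C$291.36 > fair 284.4265: forward overpriced → cash-and-carry (borrow at r, buy the stock and collect the dividends, short the forward).
Profit at T = |F_mkt − F*| = |291.36 − 284.4265| = C$6.93 per share

C$6.93 per share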